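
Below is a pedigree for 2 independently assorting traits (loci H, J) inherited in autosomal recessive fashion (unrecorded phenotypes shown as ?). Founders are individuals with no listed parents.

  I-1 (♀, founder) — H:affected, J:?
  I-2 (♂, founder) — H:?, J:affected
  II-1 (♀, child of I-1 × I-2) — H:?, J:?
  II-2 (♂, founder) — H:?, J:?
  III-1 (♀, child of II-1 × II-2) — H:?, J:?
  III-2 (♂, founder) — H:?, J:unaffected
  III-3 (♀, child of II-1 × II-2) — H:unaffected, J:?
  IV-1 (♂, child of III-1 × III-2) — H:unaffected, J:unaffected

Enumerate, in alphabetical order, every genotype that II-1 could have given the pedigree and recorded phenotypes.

H/I-1 aff ·: hh
H/I-2 ? ·: HH|Hh|hh
H/II-1 ? I-1×I-2: Hh|hh
H/II-2 ? ·: HH|Hh|hh
H/III-1 ? II-1×II-2: HH|Hh|hh
H/III-2 ? ·: HH|Hh|hh
H/III-3 un II-1×II-2: HH|Hh
H/IV-1 un III-1×III-2: HH|Hh
⇒ H over [I-1,I-2,II-1,II-2,III-1,III-2,III-3,IV-1]: 118 consistent
J/I-1 ? ·: JJ|Jj|jj
J/I-2 aff ·: jj
J/II-1 ? I-1×I-2: Jj|jj
J/II-2 ? ·: JJ|Jj|jj
J/III-1 ? II-1×II-2: JJ|Jj|jj
J/III-2 un ·: JJ|Jj
J/III-3 ? II-1×II-2: JJ|Jj|jj
J/IV-1 un III-1×III-2: JJ|Jj
⇒ J over [I-1,I-2,II-1,II-2,III-1,III-2,III-3,IV-1]: 142 consistent

II-1 ∈ {Hh Jj, Hh jj, hh Jj, hh jj}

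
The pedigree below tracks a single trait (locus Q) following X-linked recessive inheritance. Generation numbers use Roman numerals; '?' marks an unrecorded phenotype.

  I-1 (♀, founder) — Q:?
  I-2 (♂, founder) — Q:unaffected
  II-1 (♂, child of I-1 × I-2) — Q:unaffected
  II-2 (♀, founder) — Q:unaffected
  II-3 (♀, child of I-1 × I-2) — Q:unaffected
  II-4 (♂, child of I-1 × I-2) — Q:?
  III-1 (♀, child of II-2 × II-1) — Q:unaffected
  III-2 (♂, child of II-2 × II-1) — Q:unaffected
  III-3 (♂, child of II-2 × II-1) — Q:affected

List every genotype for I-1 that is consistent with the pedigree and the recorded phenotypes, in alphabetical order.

Q/I-1 ? ·: X^QX^Q|X^QX^q
Q/I-2 un ·: X^QY
Q/II-1 un I-1×I-2: X^QY
Q/II-2 un ·: X^QX^q
Q/II-3 un I-1×I-2: X^QX^Q|X^QX^q
Q/II-4 ? I-1×I-2: X^QY|X^qY
Q/III-1 un II-2×II-1: X^QX^Q|X^QX^q
Q/III-2 un II-2×II-1: X^QY
Q/III-3 aff II-2×II-1: X^qY
⇒ Q over [I-1,I-2,II-1,II-2,II-3,II-4,III-1,III-2,III-3]: 10 consistent

I-1 ∈ {X^QX^Q, X^QX^q}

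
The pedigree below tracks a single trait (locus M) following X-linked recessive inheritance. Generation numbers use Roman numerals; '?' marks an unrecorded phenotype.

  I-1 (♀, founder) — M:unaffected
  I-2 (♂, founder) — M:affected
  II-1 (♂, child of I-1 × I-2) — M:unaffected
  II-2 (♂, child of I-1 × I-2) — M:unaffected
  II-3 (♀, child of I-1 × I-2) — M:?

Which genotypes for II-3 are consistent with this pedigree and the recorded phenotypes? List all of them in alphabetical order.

M/I-1 un ·: X^MX^M|X^MX^m
M/I-2 aff ·: X^mY
M/II-1 un I-1×I-2: X^MY
M/II-2 un I-1×I-2: X^MY
M/II-3 ? I-1×I-2: X^MX^m|X^mX^m
⇒ M over [I-1,I-2,II-1,II-2,II-3]: 3 consistent

II-3 ∈ {X^MX^m, X^mX^m}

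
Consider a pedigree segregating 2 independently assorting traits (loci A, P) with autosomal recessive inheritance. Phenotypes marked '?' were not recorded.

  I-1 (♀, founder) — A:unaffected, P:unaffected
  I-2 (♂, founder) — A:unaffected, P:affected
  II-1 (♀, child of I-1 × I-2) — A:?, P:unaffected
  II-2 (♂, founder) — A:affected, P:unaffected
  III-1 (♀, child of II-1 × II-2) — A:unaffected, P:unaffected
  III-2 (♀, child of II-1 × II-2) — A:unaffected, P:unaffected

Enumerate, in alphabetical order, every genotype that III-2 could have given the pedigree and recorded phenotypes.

A/I-1 un ·: AA|Aa
A/I-2 un ·: AA|Aa
A/II-1 ? I-1×I-2: AA|Aa
A/II-2 aff ·: aa
A/III-1 un II-1×II-2: Aa
A/III-2 un II-1×II-2: Aa
⇒ A over [I-1,I-2,II-1,II-2,III-1,III-2]: 7 consistent
P/I-1 un ·: PP|Pp
P/I-2 aff ·: pp
P/II-1 un I-1×I-2: Pp
P/II-2 un ·: PP|Pp
P/III-1 un II-1×II-2: PP|Pp
P/III-2 un II-1×II-2: PP|Pp
⇒ P over [I-1,I-2,II-1,II-2,III-1,III-2]: 16 consistent

III-2 ∈ {Aa PP, Aa Pp}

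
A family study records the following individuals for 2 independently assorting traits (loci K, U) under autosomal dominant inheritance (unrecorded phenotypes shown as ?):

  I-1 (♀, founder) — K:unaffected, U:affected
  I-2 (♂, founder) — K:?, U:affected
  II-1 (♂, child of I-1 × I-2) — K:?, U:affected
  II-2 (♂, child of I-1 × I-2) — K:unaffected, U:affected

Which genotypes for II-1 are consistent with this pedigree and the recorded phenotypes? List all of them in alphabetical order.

II-1 ∈ {Kk UU, Kk Uu, kk UU, kk Uu}

K/I-1 un ·: kk
K/I-2 ? ·: kk|Kk
K/II-1 ? I-1×I-2: kk|Kk
K/II-2 un I-1×I-2: kk
⇒ K over [I-1,I-2,II-1,II-2]: 3 consistent
U/I-1 aff ·: Uu|UU
U/I-2 aff ·: Uu|UU
U/II-1 aff I-1×I-2: Uu|UU
U/II-2 aff I-1×I-2: Uu|UU
⇒ U over [I-1,I-2,II-1,II-2]: 13 consistent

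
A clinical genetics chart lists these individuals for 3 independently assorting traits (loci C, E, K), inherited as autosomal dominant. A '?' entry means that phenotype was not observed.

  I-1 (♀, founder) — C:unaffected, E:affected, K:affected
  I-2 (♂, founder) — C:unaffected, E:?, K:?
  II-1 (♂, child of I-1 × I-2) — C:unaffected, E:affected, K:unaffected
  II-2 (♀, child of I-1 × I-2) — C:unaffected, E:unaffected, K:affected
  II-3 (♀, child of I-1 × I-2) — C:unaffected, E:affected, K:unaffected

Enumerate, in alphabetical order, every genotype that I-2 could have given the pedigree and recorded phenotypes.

I-2 ∈ {cc Ee Kk, cc Ee kk, cc ee Kk, cc ee kk}

C/I-1 un ·: cc
C/I-2 un ·: cc
C/II-1 un I-1×I-2: cc
C/II-2 un I-1×I-2: cc
C/II-3 un I-1×I-2: cc
⇒ C over [I-1,I-2,II-1,II-2,II-3]: 1 consistent
E/I-1 aff ·: Ee
E/I-2 ? ·: ee|Ee
E/II-1 aff I-1×I-2: Ee|EE
E/II-2 un I-1×I-2: ee
E/II-3 aff I-1×I-2: Ee|EE
⇒ E over [I-1,I-2,II-1,II-2,II-3]: 5 consistent
K/I-1 aff ·: Kk
K/I-2 ? ·: kk|Kk
K/II-1 un I-1×I-2: kk
K/II-2 aff I-1×I-2: Kk|KK
K/II-3 un I-1×I-2: kk
⇒ K over [I-1,I-2,II-1,II-2,II-3]: 3 consistent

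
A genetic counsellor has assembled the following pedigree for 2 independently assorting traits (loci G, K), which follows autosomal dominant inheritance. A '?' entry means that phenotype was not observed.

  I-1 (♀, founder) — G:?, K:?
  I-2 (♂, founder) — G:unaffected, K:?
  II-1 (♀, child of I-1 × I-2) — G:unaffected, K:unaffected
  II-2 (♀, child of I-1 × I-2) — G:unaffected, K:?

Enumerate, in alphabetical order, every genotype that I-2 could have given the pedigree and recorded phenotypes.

I-2 ∈ {gg Kk, gg kk}

G/I-1 ? ·: gg|Gg
G/I-2 un ·: gg
G/II-1 un I-1×I-2: gg
G/II-2 un I-1×I-2: gg
⇒ G over [I-1,I-2,II-1,II-2]: 2 consistent
K/I-1 ? ·: kk|Kk
K/I-2 ? ·: kk|Kk
K/II-1 un I-1×I-2: kk
K/II-2 ? I-1×I-2: kk|Kk|KK
⇒ K over [I-1,I-2,II-1,II-2]: 8 consistent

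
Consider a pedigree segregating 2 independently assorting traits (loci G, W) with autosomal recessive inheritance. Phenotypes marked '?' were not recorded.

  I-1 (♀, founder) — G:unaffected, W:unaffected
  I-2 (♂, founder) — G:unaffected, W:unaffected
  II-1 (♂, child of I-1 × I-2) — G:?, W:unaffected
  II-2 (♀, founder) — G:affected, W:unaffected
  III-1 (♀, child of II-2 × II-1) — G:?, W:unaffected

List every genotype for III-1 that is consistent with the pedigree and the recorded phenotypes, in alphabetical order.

G/I-1 un ·: GG|Gg
G/I-2 un ·: GG|Gg
G/II-1 ? I-1×I-2: GG|Gg|gg
G/II-2 aff ·: gg
G/III-1 ? II-2×II-1: Gg|gg
⇒ G over [I-1,I-2,II-1,II-2,III-1]: 11 consistent
W/I-1 un ·: WW|Ww
W/I-2 un ·: WW|Ww
W/II-1 un I-1×I-2: WW|Ww
W/II-2 un ·: WW|Ww
W/III-1 un II-2×II-1: WW|Ww
⇒ W over [I-1,I-2,II-1,II-2,III-1]: 24 consistent

III-1 ∈ {Gg WW, Gg Ww, gg WW, gg Ww}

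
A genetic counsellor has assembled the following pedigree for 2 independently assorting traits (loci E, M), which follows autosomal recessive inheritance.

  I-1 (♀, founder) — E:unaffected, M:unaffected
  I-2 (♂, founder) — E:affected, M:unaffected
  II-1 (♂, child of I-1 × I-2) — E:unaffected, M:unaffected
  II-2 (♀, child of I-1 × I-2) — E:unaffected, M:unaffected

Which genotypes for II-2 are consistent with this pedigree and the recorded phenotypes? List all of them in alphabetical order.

E/I-1 un ·: EE|Ee
E/I-2 aff ·: ee
E/II-1 un I-1×I-2: Ee
E/II-2 un I-1×I-2: Ee
⇒ E over [I-1,I-2,II-1,II-2]: 2 consistent
M/I-1 un ·: MM|Mm
M/I-2 un ·: MM|Mm
M/II-1 un I-1×I-2: MM|Mm
M/II-2 un I-1×I-2: MM|Mm
⇒ M over [I-1,I-2,II-1,II-2]: 13 consistent

II-2 ∈ {Ee MM, Ee Mm}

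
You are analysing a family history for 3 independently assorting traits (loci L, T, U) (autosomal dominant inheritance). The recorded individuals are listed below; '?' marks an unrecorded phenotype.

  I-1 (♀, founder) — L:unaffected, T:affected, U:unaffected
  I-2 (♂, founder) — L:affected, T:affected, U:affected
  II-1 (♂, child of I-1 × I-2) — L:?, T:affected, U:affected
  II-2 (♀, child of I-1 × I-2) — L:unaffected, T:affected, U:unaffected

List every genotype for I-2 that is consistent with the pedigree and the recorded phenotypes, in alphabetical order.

L/I-1 un ·: ll
L/I-2 aff ·: Ll
L/II-1 ? I-1×I-2: ll|Ll
L/II-2 un I-1×I-2: ll
⇒ L over [I-1,I-2,II-1,II-2]: 2 consistent
T/I-1 aff ·: Tt|TT
T/I-2 aff ·: Tt|TT
T/II-1 aff I-1×I-2: Tt|TT
T/II-2 aff I-1×I-2: Tt|TT
⇒ T over [I-1,I-2,II-1,II-2]: 13 consistent
U/I-1 un ·: uu
U/I-2 aff ·: Uu
U/II-1 aff I-1×I-2: Uu
U/II-2 un I-1×I-2: uu
⇒ U over [I-1,I-2,II-1,II-2]: 1 consistent

I-2 ∈ {Ll TT Uu, Ll Tt Uu}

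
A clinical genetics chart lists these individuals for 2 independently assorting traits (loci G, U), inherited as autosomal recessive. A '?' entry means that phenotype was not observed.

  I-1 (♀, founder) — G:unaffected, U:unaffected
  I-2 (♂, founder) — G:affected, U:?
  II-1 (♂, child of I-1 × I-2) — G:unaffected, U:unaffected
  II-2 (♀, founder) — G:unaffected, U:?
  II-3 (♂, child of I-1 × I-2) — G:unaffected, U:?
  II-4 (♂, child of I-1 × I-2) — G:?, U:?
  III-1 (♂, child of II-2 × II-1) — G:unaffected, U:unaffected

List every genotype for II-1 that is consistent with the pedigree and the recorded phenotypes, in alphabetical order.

G/I-1 un ·: GG|Gg
G/I-2 aff ·: gg
G/II-1 un I-1×I-2: Gg
G/II-2 un ·: GG|Gg
G/II-3 un I-1×I-2: Gg
G/II-4 ? I-1×I-2: Gg|gg
G/III-1 un II-2×II-1: GG|Gg
⇒ G over [I-1,I-2,II-1,II-2,II-3,II-4,III-1]: 12 consistent
U/I-1 un ·: UU|Uu
U/I-2 ? ·: UU|Uu|uu
U/II-1 un I-1×I-2: UU|Uu
U/II-2 ? ·: UU|Uu|uu
U/II-3 ? I-1×I-2: UU|Uu|uu
U/II-4 ? I-1×I-2: UU|Uu|uu
U/III-1 un II-2×II-1: UU|Uu
⇒ U over [I-1,I-2,II-1,II-2,II-3,II-4,III-1]: 182 consistent

II-1 ∈ {Gg UU, Gg Uu}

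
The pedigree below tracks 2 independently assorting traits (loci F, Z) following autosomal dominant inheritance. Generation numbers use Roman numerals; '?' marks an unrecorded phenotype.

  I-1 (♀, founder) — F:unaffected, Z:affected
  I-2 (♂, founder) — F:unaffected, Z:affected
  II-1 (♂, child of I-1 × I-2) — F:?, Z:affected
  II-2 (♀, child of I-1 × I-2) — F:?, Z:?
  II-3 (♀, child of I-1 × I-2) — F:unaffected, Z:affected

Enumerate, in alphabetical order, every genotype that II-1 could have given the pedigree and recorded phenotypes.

F/I-1 un ·: ff
F/I-2 un ·: ff
F/II-1 ? I-1×I-2: ff
F/II-2 ? I-1×I-2: ff
F/II-3 un I-1×I-2: ff
⇒ F over [I-1,I-2,II-1,II-2,II-3]: 1 consistent
Z/I-1 aff ·: Zz|ZZ
Z/I-2 aff ·: Zz|ZZ
Z/II-1 aff I-1×I-2: Zz|ZZ
Z/II-2 ? I-1×I-2: zz|Zz|ZZ
Z/II-3 aff I-1×I-2: Zz|ZZ
⇒ Z over [I-1,I-2,II-1,II-2,II-3]: 29 consistent

II-1 ∈ {ff ZZ, ff Zz}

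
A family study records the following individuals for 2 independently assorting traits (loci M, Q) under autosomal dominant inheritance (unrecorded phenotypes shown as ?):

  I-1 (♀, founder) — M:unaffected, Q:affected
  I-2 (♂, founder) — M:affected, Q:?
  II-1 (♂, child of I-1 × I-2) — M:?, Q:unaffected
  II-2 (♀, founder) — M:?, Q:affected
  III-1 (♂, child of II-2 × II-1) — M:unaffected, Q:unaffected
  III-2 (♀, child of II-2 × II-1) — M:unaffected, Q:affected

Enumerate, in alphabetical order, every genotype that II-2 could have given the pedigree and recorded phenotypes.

II-2 ∈ {Mm Qq, mm Qq}

M/I-1 un ·: mm
M/I-2 aff ·: Mm|MM
M/II-1 ? I-1×I-2: mm|Mm
M/II-2 ? ·: mm|Mm
M/III-1 un II-2×II-1: mm
M/III-2 un II-2×II-1: mm
⇒ M over [I-1,I-2,II-1,II-2,III-1,III-2]: 6 consistent
Q/I-1 aff ·: Qq
Q/I-2 ? ·: qq|Qq
Q/II-1 un I-1×I-2: qq
Q/II-2 aff ·: Qq
Q/III-1 un II-2×II-1: qq
Q/III-2 aff II-2×II-1: Qq
⇒ Q over [I-1,I-2,II-1,II-2,III-1,III-2]: 2 consistent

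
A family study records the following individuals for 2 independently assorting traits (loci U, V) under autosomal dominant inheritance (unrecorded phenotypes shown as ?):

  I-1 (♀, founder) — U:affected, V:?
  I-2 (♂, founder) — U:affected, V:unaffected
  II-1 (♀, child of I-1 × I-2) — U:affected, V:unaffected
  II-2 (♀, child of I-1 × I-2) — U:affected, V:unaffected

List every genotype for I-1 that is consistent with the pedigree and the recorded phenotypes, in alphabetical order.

I-1 ∈ {UU Vv, UU vv, Uu Vv, Uu vv}

U/I-1 aff ·: Uu|UU
U/I-2 aff ·: Uu|UU
U/II-1 aff I-1×I-2: Uu|UU
U/II-2 aff I-1×I-2: Uu|UU
⇒ U over [I-1,I-2,II-1,II-2]: 13 consistent
V/I-1 ? ·: vv|Vv
V/I-2 un ·: vv
V/II-1 un I-1×I-2: vv
V/II-2 un I-1×I-2: vv
⇒ V over [I-1,I-2,II-1,II-2]: 2 consistent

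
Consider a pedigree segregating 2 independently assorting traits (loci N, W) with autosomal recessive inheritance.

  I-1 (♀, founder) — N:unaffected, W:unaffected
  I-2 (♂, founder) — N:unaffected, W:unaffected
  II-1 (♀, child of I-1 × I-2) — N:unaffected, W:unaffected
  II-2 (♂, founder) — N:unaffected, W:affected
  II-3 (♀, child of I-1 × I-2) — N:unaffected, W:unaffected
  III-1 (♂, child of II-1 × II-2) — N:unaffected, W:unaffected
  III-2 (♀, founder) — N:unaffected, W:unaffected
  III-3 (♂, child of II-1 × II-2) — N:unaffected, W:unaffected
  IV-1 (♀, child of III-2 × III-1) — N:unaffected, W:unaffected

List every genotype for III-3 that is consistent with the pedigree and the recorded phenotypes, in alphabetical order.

N/I-1 un ·: NN|Nn
N/I-2 un ·: NN|Nn
N/II-1 un I-1×I-2: NN|Nn
N/II-2 un ·: NN|Nn
N/II-3 un I-1×I-2: NN|Nn
N/III-1 un II-1×II-2: NN|Nn
N/III-2 un ·: NN|Nn
N/III-3 un II-1×II-2: NN|Nn
N/IV-1 un III-2×III-1: NN|Nn
⇒ N over [I-1,I-2,II-1,II-2,II-3,III-1,III-2,III-3,IV-1]: 287 consistent
W/I-1 un ·: WW|Ww
W/I-2 un ·: WW|Ww
W/II-1 un I-1×I-2: WW|Ww
W/II-2 aff ·: ww
W/II-3 un I-1×I-2: WW|Ww
W/III-1 un II-1×II-2: Ww
W/III-2 un ·: WW|Ww
W/III-3 un II-1×II-2: Ww
W/IV-1 un III-2×III-1: WW|Ww
⇒ W over [I-1,I-2,II-1,II-2,II-3,III-1,III-2,III-3,IV-1]: 52 consistent

III-3 ∈ {NN Ww, Nn Ww}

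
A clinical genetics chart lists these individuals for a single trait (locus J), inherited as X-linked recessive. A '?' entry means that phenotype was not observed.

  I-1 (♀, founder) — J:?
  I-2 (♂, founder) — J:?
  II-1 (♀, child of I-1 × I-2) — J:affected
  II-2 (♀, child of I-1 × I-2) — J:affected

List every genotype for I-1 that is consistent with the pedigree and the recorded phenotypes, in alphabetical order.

J/I-1 ? ·: X^JX^j|X^jX^j
J/I-2 ? ·: X^jY
J/II-1 aff I-1×I-2: X^jX^j
J/II-2 aff I-1×I-2: X^jX^j
⇒ J over [I-1,I-2,II-1,II-2]: 2 consistent

I-1 ∈ {X^JX^j, X^jX^j}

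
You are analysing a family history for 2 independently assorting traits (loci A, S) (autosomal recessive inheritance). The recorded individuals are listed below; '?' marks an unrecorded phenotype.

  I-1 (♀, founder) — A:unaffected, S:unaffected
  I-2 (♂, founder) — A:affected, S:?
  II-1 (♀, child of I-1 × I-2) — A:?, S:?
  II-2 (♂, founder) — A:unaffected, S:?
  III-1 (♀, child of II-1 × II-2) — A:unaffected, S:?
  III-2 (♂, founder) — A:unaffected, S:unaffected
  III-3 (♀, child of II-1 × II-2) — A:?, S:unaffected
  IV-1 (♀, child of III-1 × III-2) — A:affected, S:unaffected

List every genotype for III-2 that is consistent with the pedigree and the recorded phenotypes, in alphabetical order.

A/I-1 un ·: AA|Aa
A/I-2 aff ·: aa
A/II-1 ? I-1×I-2: Aa|aa
A/II-2 un ·: AA|Aa
A/III-1 un II-1×II-2: Aa
A/III-2 un ·: Aa
A/III-3 ? II-1×II-2: AA|Aa|aa
A/IV-1 aff III-1×III-2: aa
⇒ A over [I-1,I-2,II-1,II-2,III-1,III-2,III-3,IV-1]: 13 consistent
S/I-1 un ·: SS|Ss
S/I-2 ? ·: SS|Ss|ss
S/II-1 ? I-1×I-2: SS|Ss|ss
S/II-2 ? ·: SS|Ss|ss
S/III-1 ? II-1×II-2: SS|Ss|ss
S/III-2 un ·: SS|Ss
S/III-3 un II-1×II-2: SS|Ss
S/IV-1 un III-1×III-2: SS|Ss
⇒ S over [I-1,I-2,II-1,II-2,III-1,III-2,III-3,IV-1]: 294 consistent

III-2 ∈ {Aa SS, Aa Ss}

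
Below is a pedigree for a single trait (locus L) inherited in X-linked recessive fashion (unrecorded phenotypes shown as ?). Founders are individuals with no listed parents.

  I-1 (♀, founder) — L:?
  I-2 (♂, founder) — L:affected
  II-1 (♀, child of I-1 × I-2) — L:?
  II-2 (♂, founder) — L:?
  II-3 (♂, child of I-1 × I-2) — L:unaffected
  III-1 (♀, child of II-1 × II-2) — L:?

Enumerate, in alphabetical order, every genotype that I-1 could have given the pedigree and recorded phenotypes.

L/I-1 ? ·: X^LX^L|X^LX^l
L/I-2 aff ·: X^lY
L/II-1 ? I-1×I-2: X^LX^l|X^lX^l
L/II-2 ? ·: X^LY|X^lY
L/II-3 un I-1×I-2: X^LY
L/III-1 ? II-1×II-2: X^LX^L|X^LX^l|X^lX^l
⇒ L over [I-1,I-2,II-1,II-2,II-3,III-1]: 10 consistent

I-1 ∈ {X^LX^L, X^LX^l}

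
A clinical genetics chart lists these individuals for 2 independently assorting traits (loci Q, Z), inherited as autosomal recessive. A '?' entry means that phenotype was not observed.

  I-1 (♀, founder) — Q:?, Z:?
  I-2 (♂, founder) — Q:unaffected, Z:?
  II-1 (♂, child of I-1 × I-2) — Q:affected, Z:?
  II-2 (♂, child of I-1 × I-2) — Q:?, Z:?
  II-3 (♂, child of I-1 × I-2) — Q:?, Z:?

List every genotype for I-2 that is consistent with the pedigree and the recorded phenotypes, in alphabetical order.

Q/I-1 ? ·: Qq|qq
Q/I-2 un ·: Qq
Q/II-1 aff I-1×I-2: qq
Q/II-2 ? I-1×I-2: QQ|Qq|qq
Q/II-3 ? I-1×I-2: QQ|Qq|qq
⇒ Q over [I-1,I-2,II-1,II-2,II-3]: 13 consistent
Z/I-1 ? ·: ZZ|Zz|zz
Z/I-2 ? ·: ZZ|Zz|zz
Z/II-1 ? I-1×I-2: ZZ|Zz|zz
Z/II-2 ? I-1×I-2: ZZ|Zz|zz
Z/II-3 ? I-1×I-2: ZZ|Zz|zz
⇒ Z over [I-1,I-2,II-1,II-2,II-3]: 63 consistent

I-2 ∈ {Qq ZZ, Qq Zz, Qq zz}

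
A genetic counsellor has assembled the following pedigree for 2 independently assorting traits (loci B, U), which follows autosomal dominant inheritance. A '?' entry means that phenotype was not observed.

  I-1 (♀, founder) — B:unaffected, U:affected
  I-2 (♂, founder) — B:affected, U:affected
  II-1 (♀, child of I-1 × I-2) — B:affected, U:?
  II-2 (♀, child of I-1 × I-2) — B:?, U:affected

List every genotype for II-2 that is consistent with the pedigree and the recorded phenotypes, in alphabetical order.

II-2 ∈ {Bb UU, Bb Uu, bb UU, bb Uu}

B/I-1 un ·: bb
B/I-2 aff ·: Bb|BB
B/II-1 aff I-1×I-2: Bb
B/II-2 ? I-1×I-2: bb|Bb
⇒ B over [I-1,I-2,II-1,II-2]: 3 consistent
U/I-1 aff ·: Uu|UU
U/I-2 aff ·: Uu|UU
U/II-1 ? I-1×I-2: uu|Uu|UU
U/II-2 aff I-1×I-2: Uu|UU
⇒ U over [I-1,I-2,II-1,II-2]: 15 consistent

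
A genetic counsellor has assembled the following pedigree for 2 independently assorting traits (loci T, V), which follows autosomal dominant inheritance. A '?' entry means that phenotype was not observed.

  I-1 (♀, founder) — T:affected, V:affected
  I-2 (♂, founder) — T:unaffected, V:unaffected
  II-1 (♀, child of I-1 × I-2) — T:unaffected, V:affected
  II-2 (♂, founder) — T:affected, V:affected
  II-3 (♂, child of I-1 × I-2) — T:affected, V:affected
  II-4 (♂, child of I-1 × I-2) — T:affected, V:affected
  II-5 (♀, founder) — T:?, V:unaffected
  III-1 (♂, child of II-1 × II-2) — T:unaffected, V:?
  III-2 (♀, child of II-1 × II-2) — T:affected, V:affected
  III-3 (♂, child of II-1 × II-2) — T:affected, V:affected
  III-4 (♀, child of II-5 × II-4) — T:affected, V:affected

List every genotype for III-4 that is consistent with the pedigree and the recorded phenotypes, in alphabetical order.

III-4 ∈ {TT Vv, Tt Vv}

T/I-1 aff ·: Tt
T/I-2 un ·: tt
T/II-1 un I-1×I-2: tt
T/II-2 aff ·: Tt
T/II-3 aff I-1×I-2: Tt
T/II-4 aff I-1×I-2: Tt
T/II-5 ? ·: tt|Tt|TT
T/III-1 un II-1×II-2: tt
T/III-2 aff II-1×II-2: Tt
T/III-3 aff II-1×II-2: Tt
T/III-4 aff II-5×II-4: Tt|TT
⇒ T over [I-1,I-2,II-1,II-2,II-3,II-4,II-5,III-1,III-2,III-3,III-4]: 5 consistent
V/I-1 aff ·: Vv|VV
V/I-2 un ·: vv
V/II-1 aff I-1×I-2: Vv
V/II-2 aff ·: Vv|VV
V/II-3 aff I-1×I-2: Vv
V/II-4 aff I-1×I-2: Vv
V/II-5 un ·: vv
V/III-1 ? II-1×II-2: vv|Vv|VV
V/III-2 aff II-1×II-2: Vv|VV
V/III-3 aff II-1×II-2: Vv|VV
V/III-4 aff II-5×II-4: Vv
⇒ V over [I-1,I-2,II-1,II-2,II-3,II-4,II-5,III-1,III-2,III-3,III-4]: 40 consistent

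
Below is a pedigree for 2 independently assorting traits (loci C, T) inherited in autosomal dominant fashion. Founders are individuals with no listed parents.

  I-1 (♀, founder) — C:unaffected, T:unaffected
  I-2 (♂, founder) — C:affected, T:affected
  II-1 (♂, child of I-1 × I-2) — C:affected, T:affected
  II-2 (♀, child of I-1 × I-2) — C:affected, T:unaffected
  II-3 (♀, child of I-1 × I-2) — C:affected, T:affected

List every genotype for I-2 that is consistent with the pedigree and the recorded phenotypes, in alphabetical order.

C/I-1 un ·: cc
C/I-2 aff ·: Cc|CC
C/II-1 aff I-1×I-2: Cc
C/II-2 aff I-1×I-2: Cc
C/II-3 aff I-1×I-2: Cc
⇒ C over [I-1,I-2,II-1,II-2,II-3]: 2 consistent
T/I-1 un ·: tt
T/I-2 aff ·: Tt
T/II-1 aff I-1×I-2: Tt
T/II-2 un I-1×I-2: tt
T/II-3 aff I-1×I-2: Tt
⇒ T over [I-1,I-2,II-1,II-2,II-3]: 1 consistent

I-2 ∈ {CC Tt, Cc Tt}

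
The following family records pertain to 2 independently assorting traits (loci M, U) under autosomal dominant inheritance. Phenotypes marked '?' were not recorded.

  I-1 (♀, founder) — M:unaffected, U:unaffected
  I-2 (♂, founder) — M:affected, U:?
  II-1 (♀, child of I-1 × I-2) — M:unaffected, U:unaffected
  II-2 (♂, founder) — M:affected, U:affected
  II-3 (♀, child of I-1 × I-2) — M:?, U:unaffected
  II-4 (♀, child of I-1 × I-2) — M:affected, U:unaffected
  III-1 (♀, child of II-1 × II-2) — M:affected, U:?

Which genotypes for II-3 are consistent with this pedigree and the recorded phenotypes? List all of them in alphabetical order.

II-3 ∈ {Mm uu, mm uu}

M/I-1 un ·: mm
M/I-2 aff ·: Mm
M/II-1 un I-1×I-2: mm
M/II-2 aff ·: Mm|MM
M/II-3 ? I-1×I-2: mm|Mm
M/II-4 aff I-1×I-2: Mm
M/III-1 aff II-1×II-2: Mm
⇒ M over [I-1,I-2,II-1,II-2,II-3,II-4,III-1]: 4 consistent
U/I-1 un ·: uu
U/I-2 ? ·: uu|Uu
U/II-1 un I-1×I-2: uu
U/II-2 aff ·: Uu|UU
U/II-3 un I-1×I-2: uu
U/II-4 un I-1×I-2: uu
U/III-1 ? II-1×II-2: uu|Uu
⇒ U over [I-1,I-2,II-1,II-2,II-3,II-4,III-1]: 6 consistent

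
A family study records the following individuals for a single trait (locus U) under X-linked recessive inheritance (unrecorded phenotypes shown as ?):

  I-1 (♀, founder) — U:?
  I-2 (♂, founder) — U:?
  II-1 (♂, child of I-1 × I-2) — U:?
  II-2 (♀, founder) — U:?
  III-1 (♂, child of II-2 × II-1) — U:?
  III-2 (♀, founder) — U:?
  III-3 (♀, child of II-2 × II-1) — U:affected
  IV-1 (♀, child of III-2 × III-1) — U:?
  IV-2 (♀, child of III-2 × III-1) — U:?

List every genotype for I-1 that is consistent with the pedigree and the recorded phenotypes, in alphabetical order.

U/I-1 ? ·: X^UX^u|X^uX^u
U/I-2 ? ·: X^UY|X^uY
U/II-1 ? I-1×I-2: X^uY
U/II-2 ? ·: X^UX^u|X^uX^u
U/III-1 ? II-2×II-1: X^UY|X^uY
U/III-2 ? ·: X^UX^U|X^UX^u|X^uX^u
U/III-3 aff II-2×II-1: X^uX^u
U/IV-1 ? III-2×III-1: X^UX^U|X^UX^u|X^uX^u
U/IV-2 ? III-2×III-1: X^UX^U|X^UX^u|X^uX^u
⇒ U over [I-1,I-2,II-1,II-2,III-1,III-2,III-3,IV-1,IV-2]: 72 consistent

I-1 ∈ {X^UX^u, X^uX^u}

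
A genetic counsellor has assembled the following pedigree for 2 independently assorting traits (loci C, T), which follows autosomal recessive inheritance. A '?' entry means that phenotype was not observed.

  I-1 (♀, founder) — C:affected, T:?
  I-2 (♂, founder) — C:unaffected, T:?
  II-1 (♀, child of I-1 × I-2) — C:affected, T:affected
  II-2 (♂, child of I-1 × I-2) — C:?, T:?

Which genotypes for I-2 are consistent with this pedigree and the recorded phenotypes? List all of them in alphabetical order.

I-2 ∈ {Cc Tt, Cc tt}

C/I-1 aff ·: cc
C/I-2 un ·: Cc
C/II-1 aff I-1×I-2: cc
C/II-2 ? I-1×I-2: Cc|cc
⇒ C over [I-1,I-2,II-1,II-2]: 2 consistent
T/I-1 ? ·: Tt|tt
T/I-2 ? ·: Tt|tt
T/II-1 aff I-1×I-2: tt
T/II-2 ? I-1×I-2: TT|Tt|tt
⇒ T over [I-1,I-2,II-1,II-2]: 8 consistent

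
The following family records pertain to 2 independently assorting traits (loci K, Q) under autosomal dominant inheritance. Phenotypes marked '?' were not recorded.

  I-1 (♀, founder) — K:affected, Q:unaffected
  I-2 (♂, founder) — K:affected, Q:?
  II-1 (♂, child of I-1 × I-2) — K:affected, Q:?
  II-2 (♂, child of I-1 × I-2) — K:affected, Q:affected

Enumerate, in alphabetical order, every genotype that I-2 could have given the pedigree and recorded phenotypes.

K/I-1 aff ·: Kk|KK
K/I-2 aff ·: Kk|KK
K/II-1 aff I-1×I-2: Kk|KK
K/II-2 aff I-1×I-2: Kk|KK
⇒ K over [I-1,I-2,II-1,II-2]: 13 consistent
Q/I-1 un ·: qq
Q/I-2 ? ·: Qq|QQ
Q/II-1 ? I-1×I-2: qq|Qq
Q/II-2 aff I-1×I-2: Qq
⇒ Q over [I-1,I-2,II-1,II-2]: 3 consistent

I-2 ∈ {KK QQ, KK Qq, Kk QQ, Kk Qq}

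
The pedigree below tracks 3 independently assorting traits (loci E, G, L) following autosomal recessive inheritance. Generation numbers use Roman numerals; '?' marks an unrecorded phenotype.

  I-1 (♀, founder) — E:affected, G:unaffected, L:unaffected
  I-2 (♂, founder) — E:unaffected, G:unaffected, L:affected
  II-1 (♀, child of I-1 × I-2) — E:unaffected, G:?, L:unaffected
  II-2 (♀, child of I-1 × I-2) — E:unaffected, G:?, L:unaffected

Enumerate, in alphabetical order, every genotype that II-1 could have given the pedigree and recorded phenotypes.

II-1 ∈ {Ee GG Ll, Ee Gg Ll, Ee gg Ll}

E/I-1 aff ·: ee
E/I-2 un ·: EE|Ee
E/II-1 un I-1×I-2: Ee
E/II-2 un I-1×I-2: Ee
⇒ E over [I-1,I-2,II-1,II-2]: 2 consistent
G/I-1 un ·: GG|Gg
G/I-2 un ·: GG|Gg
G/II-1 ? I-1×I-2: GG|Gg|gg
G/II-2 ? I-1×I-2: GG|Gg|gg
⇒ G over [I-1,I-2,II-1,II-2]: 18 consistent
L/I-1 un ·: LL|Ll
L/I-2 aff ·: ll
L/II-1 un I-1×I-2: Ll
L/II-2 un I-1×I-2: Ll
⇒ L over [I-1,I-2,II-1,II-2]: 2 consistent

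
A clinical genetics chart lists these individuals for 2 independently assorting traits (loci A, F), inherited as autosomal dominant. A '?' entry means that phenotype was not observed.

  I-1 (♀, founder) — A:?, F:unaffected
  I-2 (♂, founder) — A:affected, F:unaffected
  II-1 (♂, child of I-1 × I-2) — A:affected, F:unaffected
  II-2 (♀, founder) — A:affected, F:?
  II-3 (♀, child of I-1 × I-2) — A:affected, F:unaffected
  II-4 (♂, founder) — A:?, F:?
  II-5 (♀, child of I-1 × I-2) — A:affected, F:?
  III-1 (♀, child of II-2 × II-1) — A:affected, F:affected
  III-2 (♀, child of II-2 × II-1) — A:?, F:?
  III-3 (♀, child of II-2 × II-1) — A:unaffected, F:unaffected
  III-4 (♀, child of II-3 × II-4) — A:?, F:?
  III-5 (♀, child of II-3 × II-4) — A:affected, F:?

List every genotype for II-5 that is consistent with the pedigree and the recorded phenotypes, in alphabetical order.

II-5 ∈ {AA ff, Aa ff}

A/I-1 ? ·: aa|Aa|AA
A/I-2 aff ·: Aa|AA
A/II-1 aff I-1×I-2: Aa
A/II-2 aff ·: Aa
A/II-3 aff I-1×I-2: Aa|AA
A/II-4 ? ·: aa|Aa|AA
A/II-5 aff I-1×I-2: Aa|AA
A/III-1 aff II-2×II-1: Aa|AA
A/III-2 ? II-2×II-1: aa|Aa|AA
A/III-3 un II-2×II-1: aa
A/III-4 ? II-3×II-4: aa|Aa|AA
A/III-5 aff II-3×II-4: Aa|AA
⇒ A over [I-1,I-2,II-1,II-2,II-3,II-4,II-5,III-1,III-2,III-3,III-4,III-5]: 792 consistent
F/I-1 un ·: ff
F/I-2 un ·: ff
F/II-1 un I-1×I-2: ff
F/II-2 ? ·: Ff
F/II-3 un I-1×I-2: ff
F/II-4 ? ·: ff|Ff|FF
F/II-5 ? I-1×I-2: ff
F/III-1 aff II-2×II-1: Ff
F/III-2 ? II-2×II-1: ff|Ff
F/III-3 un II-2×II-1: ff
F/III-4 ? II-3×II-4: ff|Ff
F/III-5 ? II-3×II-4: ff|Ff
⇒ F over [I-1,I-2,II-1,II-2,II-3,II-4,II-5,III-1,III-2,III-3,III-4,III-5]: 12 consistent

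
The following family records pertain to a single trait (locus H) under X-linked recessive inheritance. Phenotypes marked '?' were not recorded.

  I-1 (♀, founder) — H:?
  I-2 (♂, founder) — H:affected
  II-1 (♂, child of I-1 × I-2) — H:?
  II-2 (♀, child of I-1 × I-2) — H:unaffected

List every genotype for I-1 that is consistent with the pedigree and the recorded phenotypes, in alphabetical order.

I-1 ∈ {X^HX^H, X^HX^h}

H/I-1 ? ·: X^HX^H|X^HX^h
H/I-2 aff ·: X^hY
H/II-1 ? I-1×I-2: X^HY|X^hY
H/II-2 un I-1×I-2: X^HX^h
⇒ H over [I-1,I-2,II-1,II-2]: 3 consistent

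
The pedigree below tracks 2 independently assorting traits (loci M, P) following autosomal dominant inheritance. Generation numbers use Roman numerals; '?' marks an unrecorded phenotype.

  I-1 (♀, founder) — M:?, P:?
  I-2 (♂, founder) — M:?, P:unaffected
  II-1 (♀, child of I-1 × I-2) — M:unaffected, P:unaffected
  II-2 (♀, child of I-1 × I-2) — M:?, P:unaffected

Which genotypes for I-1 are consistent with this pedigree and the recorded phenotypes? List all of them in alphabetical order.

M/I-1 ? ·: mm|Mm
M/I-2 ? ·: mm|Mm
M/II-1 un I-1×I-2: mm
M/II-2 ? I-1×I-2: mm|Mm|MM
⇒ M over [I-1,I-2,II-1,II-2]: 8 consistent
P/I-1 ? ·: pp|Pp
P/I-2 un ·: pp
P/II-1 un I-1×I-2: pp
P/II-2 un I-1×I-2: pp
⇒ P over [I-1,I-2,II-1,II-2]: 2 consistent

I-1 ∈ {Mm Pp, Mm pp, mm Pp, mm pp}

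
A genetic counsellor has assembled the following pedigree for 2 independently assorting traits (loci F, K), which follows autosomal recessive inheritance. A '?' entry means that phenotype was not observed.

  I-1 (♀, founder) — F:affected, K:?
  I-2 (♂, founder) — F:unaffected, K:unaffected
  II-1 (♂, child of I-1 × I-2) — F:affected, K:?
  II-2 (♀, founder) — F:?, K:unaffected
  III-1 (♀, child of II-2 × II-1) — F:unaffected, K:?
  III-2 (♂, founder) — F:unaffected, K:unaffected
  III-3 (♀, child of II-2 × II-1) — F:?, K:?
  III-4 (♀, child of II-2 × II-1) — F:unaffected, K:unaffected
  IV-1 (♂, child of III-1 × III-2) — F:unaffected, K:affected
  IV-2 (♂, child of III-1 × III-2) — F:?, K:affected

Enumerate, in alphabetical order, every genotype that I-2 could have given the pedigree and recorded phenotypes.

F/I-1 aff ·: ff
F/I-2 un ·: Ff
F/II-1 aff I-1×I-2: ff
F/II-2 ? ·: FF|Ff
F/III-1 un II-2×II-1: Ff
F/III-2 un ·: FF|Ff
F/III-3 ? II-2×II-1: Ff|ff
F/III-4 un II-2×II-1: Ff
F/IV-1 un III-1×III-2: FF|Ff
F/IV-2 ? III-1×III-2: FF|Ff|ff
⇒ F over [I-1,I-2,II-1,II-2,III-1,III-2,III-3,III-4,IV-1,IV-2]: 30 consistent
K/I-1 ? ·: KK|Kk|kk
K/I-2 un ·: KK|Kk
K/II-1 ? I-1×I-2: KK|Kk|kk
K/II-2 un ·: KK|Kk
K/III-1 ? II-2×II-1: Kk|kk
K/III-2 un ·: Kk
K/III-3 ? II-2×II-1: KK|Kk|kk
K/III-4 un II-2×II-1: KK|Kk
K/IV-1 aff III-1×III-2: kk
K/IV-2 aff III-1×III-2: kk
⇒ K over [I-1,I-2,II-1,II-2,III-1,III-2,III-3,III-4,IV-1,IV-2]: 106 consistent

I-2 ∈ {Ff KK, Ff Kk}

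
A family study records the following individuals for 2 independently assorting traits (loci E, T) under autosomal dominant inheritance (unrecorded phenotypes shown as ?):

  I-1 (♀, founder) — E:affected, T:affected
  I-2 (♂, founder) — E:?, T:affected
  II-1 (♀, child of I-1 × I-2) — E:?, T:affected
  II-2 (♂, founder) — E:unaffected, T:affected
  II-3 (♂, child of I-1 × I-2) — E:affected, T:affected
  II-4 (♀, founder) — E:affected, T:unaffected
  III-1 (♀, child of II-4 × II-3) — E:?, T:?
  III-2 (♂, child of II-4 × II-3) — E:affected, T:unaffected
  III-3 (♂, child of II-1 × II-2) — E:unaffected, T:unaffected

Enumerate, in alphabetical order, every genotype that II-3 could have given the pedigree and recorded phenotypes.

II-3 ∈ {EE Tt, Ee Tt}

E/I-1 aff ·: Ee|EE
E/I-2 ? ·: ee|Ee|EE
E/II-1 ? I-1×I-2: ee|Ee
E/II-2 un ·: ee
E/II-3 aff I-1×I-2: Ee|EE
E/II-4 aff ·: Ee|EE
E/III-1 ? II-4×II-3: ee|Ee|EE
E/III-2 aff II-4×II-3: Ee|EE
E/III-3 un II-1×II-2: ee
⇒ E over [I-1,I-2,II-1,II-2,II-3,II-4,III-1,III-2,III-3]: 90 consistent
T/I-1 aff ·: Tt|TT
T/I-2 aff ·: Tt|TT
T/II-1 aff I-1×I-2: Tt
T/II-2 aff ·: Tt
T/II-3 aff I-1×I-2: Tt
T/II-4 un ·: tt
T/III-1 ? II-4×II-3: tt|Tt
T/III-2 un II-4×II-3: tt
T/III-3 un II-1×II-2: tt
⇒ T over [I-1,I-2,II-1,II-2,II-3,II-4,III-1,III-2,III-3]: 6 consistent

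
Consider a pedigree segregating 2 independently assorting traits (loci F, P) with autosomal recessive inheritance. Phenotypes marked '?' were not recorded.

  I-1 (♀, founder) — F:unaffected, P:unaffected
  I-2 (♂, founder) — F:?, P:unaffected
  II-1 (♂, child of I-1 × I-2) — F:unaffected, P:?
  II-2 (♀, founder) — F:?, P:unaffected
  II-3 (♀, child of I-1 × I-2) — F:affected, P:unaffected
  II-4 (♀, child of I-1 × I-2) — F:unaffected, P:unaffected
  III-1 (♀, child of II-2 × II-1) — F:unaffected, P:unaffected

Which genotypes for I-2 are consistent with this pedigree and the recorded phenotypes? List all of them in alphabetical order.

F/I-1 un ·: Ff
F/I-2 ? ·: Ff|ff
F/II-1 un I-1×I-2: FF|Ff
F/II-2 ? ·: FF|Ff|ff
F/II-3 aff I-1×I-2: ff
F/II-4 un I-1×I-2: FF|Ff
F/III-1 un II-2×II-1: FF|Ff
⇒ F over [I-1,I-2,II-1,II-2,II-3,II-4,III-1]: 23 consistent
P/I-1 un ·: PP|Pp
P/I-2 un ·: PP|Pp
P/II-1 ? I-1×I-2: PP|Pp|pp
P/II-2 un ·: PP|Pp
P/II-3 un I-1×I-2: PP|Pp
P/II-4 un I-1×I-2: PP|Pp
P/III-1 un II-2×II-1: PP|Pp
⇒ P over [I-1,I-2,II-1,II-2,II-3,II-4,III-1]: 95 consistent

I-2 ∈ {Ff PP, Ff Pp, ff PP, ff Pp}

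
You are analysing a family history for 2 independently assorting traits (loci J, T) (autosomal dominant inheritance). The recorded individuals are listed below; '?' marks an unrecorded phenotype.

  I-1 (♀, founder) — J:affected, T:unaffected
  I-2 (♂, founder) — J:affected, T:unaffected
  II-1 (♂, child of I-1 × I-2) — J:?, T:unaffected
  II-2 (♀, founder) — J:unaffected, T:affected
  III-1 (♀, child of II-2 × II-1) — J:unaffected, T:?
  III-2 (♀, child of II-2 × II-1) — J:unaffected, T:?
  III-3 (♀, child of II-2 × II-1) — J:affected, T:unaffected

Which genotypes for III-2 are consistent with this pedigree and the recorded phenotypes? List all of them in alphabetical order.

J/I-1 aff ·: Jj|JJ
J/I-2 aff ·: Jj|JJ
J/II-1 ? I-1×I-2: Jj
J/II-2 un ·: jj
J/III-1 un II-2×II-1: jj
J/III-2 un II-2×II-1: jj
J/III-3 aff II-2×II-1: Jj
⇒ J over [I-1,I-2,II-1,II-2,III-1,III-2,III-3]: 3 consistent
T/I-1 un ·: tt
T/I-2 un ·: tt
T/II-1 un I-1×I-2: tt
T/II-2 aff ·: Tt
T/III-1 ? II-2×II-1: tt|Tt
T/III-2 ? II-2×II-1: tt|Tt
T/III-3 un II-2×II-1: tt
⇒ T over [I-1,I-2,II-1,II-2,III-1,III-2,III-3]: 4 consistent

III-2 ∈ {jj Tt, jj tt}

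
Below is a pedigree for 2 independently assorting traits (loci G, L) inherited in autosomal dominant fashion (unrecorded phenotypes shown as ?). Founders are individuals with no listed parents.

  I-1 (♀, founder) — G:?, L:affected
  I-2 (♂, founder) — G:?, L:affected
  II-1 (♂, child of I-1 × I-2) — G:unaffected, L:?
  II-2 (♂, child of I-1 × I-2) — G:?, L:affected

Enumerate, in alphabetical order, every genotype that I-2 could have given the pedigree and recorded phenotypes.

I-2 ∈ {Gg LL, Gg Ll, gg LL, gg Ll}

G/I-1 ? ·: gg|Gg
G/I-2 ? ·: gg|Gg
G/II-1 un I-1×I-2: gg
G/II-2 ? I-1×I-2: gg|Gg|GG
⇒ G over [I-1,I-2,II-1,II-2]: 8 consistent
L/I-1 aff ·: Ll|LL
L/I-2 aff ·: Ll|LL
L/II-1 ? I-1×I-2: ll|Ll|LL
L/II-2 aff I-1×I-2: Ll|LL
⇒ L over [I-1,I-2,II-1,II-2]: 15 consistent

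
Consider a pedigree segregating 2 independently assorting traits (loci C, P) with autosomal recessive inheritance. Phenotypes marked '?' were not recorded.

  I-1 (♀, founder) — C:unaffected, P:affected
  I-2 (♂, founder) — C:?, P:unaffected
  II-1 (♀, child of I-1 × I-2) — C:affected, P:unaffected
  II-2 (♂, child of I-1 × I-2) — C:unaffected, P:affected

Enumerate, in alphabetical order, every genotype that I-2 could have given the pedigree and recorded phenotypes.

C/I-1 un ·: Cc
C/I-2 ? ·: Cc|cc
C/II-1 aff I-1×I-2: cc
C/II-2 un I-1×I-2: CC|Cc
⇒ C over [I-1,I-2,II-1,II-2]: 3 consistent
P/I-1 aff ·: pp
P/I-2 un ·: Pp
P/II-1 un I-1×I-2: Pp
P/II-2 aff I-1×I-2: pp
⇒ P over [I-1,I-2,II-1,II-2]: 1 consistent

I-2 ∈ {Cc Pp, cc Pp}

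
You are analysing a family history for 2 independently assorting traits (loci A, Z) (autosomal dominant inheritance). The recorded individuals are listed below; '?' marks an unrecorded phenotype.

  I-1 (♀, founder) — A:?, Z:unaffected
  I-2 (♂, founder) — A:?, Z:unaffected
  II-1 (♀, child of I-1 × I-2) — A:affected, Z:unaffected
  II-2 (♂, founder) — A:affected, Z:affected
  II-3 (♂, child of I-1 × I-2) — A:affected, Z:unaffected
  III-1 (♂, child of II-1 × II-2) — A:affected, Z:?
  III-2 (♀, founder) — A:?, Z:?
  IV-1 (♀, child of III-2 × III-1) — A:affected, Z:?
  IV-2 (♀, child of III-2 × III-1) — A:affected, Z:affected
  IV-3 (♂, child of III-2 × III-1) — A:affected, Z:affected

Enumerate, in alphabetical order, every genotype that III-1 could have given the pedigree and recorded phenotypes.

III-1 ∈ {AA Zz, AA zz, Aa Zz, Aa zz}

A/I-1 ? ·: aa|Aa|AA
A/I-2 ? ·: aa|Aa|AA
A/II-1 aff I-1×I-2: Aa|AA
A/II-2 aff ·: Aa|AA
A/II-3 aff I-1×I-2: Aa|AA
A/III-1 aff II-1×II-2: Aa|AA
A/III-2 ? ·: aa|Aa|AA
A/IV-1 aff III-2×III-1: Aa|AA
A/IV-2 aff III-2×III-1: Aa|AA
A/IV-3 aff III-2×III-1: Aa|AA
⇒ A over [I-1,I-2,II-1,II-2,II-3,III-1,III-2,IV-1,IV-2,IV-3]: 799 consistent
Z/I-1 un ·: zz
Z/I-2 un ·: zz
Z/II-1 un I-1×I-2: zz
Z/II-2 aff ·: Zz|ZZ
Z/II-3 un I-1×I-2: zz
Z/III-1 ? II-1×II-2: zz|Zz
Z/III-2 ? ·: zz|Zz|ZZ
Z/IV-1 ? III-2×III-1: zz|Zz|ZZ
Z/IV-2 aff III-2×III-1: Zz|ZZ
Z/IV-3 aff III-2×III-1: Zz|ZZ
⇒ Z over [I-1,I-2,II-1,II-2,II-3,III-1,III-2,IV-1,IV-2,IV-3]: 47 consistent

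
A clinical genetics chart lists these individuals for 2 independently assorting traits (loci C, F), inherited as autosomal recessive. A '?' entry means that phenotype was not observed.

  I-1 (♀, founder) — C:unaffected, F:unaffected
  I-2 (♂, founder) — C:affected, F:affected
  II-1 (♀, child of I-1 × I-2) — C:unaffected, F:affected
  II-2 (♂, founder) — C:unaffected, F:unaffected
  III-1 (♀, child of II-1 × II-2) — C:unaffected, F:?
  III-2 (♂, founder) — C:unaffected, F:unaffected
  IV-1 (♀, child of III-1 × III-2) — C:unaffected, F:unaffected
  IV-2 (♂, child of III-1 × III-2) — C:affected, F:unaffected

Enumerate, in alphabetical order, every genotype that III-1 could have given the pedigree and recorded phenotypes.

III-1 ∈ {Cc Ff, Cc ff}

C/I-1 un ·: CC|Cc
C/I-2 aff ·: cc
C/II-1 un I-1×I-2: Cc
C/II-2 un ·: CC|Cc
C/III-1 un II-1×II-2: Cc
C/III-2 un ·: Cc
C/IV-1 un III-1×III-2: CC|Cc
C/IV-2 aff III-1×III-2: cc
⇒ C over [I-1,I-2,II-1,II-2,III-1,III-2,IV-1,IV-2]: 8 consistent
F/I-1 un ·: Ff
F/I-2 aff ·: ff
F/II-1 aff I-1×I-2: ff
F/II-2 un ·: FF|Ff
F/III-1 ? II-1×II-2: Ff|ff
F/III-2 un ·: FF|Ff
F/IV-1 un III-1×III-2: FF|Ff
F/IV-2 un III-1×III-2: FF|Ff
⇒ F over [I-1,I-2,II-1,II-2,III-1,III-2,IV-1,IV-2]: 18 consistent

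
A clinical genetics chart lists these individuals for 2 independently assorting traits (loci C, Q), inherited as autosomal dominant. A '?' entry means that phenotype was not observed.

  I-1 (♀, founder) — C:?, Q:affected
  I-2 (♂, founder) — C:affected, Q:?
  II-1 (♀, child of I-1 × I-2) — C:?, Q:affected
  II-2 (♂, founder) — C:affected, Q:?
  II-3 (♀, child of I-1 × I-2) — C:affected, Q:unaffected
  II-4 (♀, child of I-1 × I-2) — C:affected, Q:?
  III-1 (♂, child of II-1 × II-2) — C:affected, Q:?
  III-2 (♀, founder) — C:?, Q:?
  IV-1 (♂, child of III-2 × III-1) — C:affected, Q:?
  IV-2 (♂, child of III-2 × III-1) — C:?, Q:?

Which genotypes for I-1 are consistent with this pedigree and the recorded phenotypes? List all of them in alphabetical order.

I-1 ∈ {CC Qq, Cc Qq, cc Qq}

C/I-1 ? ·: cc|Cc|CC
C/I-2 aff ·: Cc|CC
C/II-1 ? I-1×I-2: cc|Cc|CC
C/II-2 aff ·: Cc|CC
C/II-3 aff I-1×I-2: Cc|CC
C/II-4 aff I-1×I-2: Cc|CC
C/III-1 aff II-1×II-2: Cc|CC
C/III-2 ? ·: cc|Cc|CC
C/IV-1 aff III-2×III-1: Cc|CC
C/IV-2 ? III-2×III-1: cc|Cc|CC
⇒ C over [I-1,I-2,II-1,II-2,II-3,II-4,III-1,III-2,IV-1,IV-2]: 936 consistent
Q/I-1 aff ·: Qq
Q/I-2 ? ·: qq|Qq
Q/II-1 aff I-1×I-2: Qq|QQ
Q/II-2 ? ·: qq|Qq|QQ
Q/II-3 un I-1×I-2: qq
Q/II-4 ? I-1×I-2: qq|Qq|QQ
Q/III-1 ? II-1×II-2: qq|Qq|QQ
Q/III-2 ? ·: qq|Qq|QQ
Q/IV-1 ? III-2×III-1: qq|Qq|QQ
Q/IV-2 ? III-2×III-1: qq|Qq|QQ
⇒ Q over [I-1,I-2,II-1,II-2,II-3,II-4,III-1,III-2,IV-1,IV-2]: 513 consistent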